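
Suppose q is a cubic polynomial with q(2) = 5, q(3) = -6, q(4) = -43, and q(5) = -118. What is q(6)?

Write q(s) = as^3 + bs^2 + cs + d. Substituting each data point gives a linear system:
  8a + 4b + 2c + d = 5
  27a + 9b + 3c + d = -6
  64a + 16b + 4c + d = -43
  125a + 25b + 5c + d = -118
Solving the system yields a = -2, b = 5, c = 2, d = -3.
So q(s) = -2s^3 + 5s^2 + 2s - 3.
Then q(6) = -243.

-243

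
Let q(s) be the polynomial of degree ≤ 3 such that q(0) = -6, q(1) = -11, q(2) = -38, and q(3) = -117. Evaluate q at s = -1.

7

Forward differences of the values at s = 0, 1, 2, 3:
  q  : -6  -11  -38  -117
  Δ  : -5  -27  -79
  Δ^2: -22  -52
  Δ^3: -30
The third differences are constant, confirming degree 3.
Interpolating (Newton forward form) and evaluating at s = -1 gives q(-1) = 7.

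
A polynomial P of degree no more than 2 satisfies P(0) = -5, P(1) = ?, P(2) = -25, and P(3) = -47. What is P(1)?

The 3 known points determine the degree-2 polynomial uniquely.
Write P(u) = au^2 + bu + c. Substituting each data point gives a linear system:
  c = -5
  4a + 2b + c = -25
  9a + 3b + c = -47
Solving the system yields a = -4, b = -2, c = -5.
So P(u) = -4u² - 2u - 5.
Then P(1) = -11.

-11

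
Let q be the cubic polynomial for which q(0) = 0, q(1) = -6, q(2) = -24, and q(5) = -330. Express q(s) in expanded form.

Using the Lagrange interpolation formula with nodes 0, 1, 2, 5:
  L_0(s) = (s - 1)(s - 2)(s - 5) / -10
  L_1(s) = s(s - 2)(s - 5) / 4
  L_2(s) = s(s - 1)(s - 5) / -6
  L_3(s) = s(s - 1)(s - 2) / 60
Then q(s) = 0·L_0(s) - 6·L_1(s) - 24·L_2(s) - 330·L_3(s).
Expanding and collecting terms gives q(s) = -3s³ + 3s² - 6s.
Check: q(5) = -330. ✓

q(s) = -3s^3 + 3s^2 - 6s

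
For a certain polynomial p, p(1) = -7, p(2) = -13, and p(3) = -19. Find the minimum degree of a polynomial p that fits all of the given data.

1

Forward differences of the values at t = 1, 2, 3:
  p  : -7  -13  -19
  Δ  : -6  -6
  Δ^2: 0
The first differences are constant (-6) and nonzero, while all higher differences vanish, so the minimal degree is 1.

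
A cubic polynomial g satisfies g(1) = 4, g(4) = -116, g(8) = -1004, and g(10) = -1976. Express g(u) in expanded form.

g(u) = -2u^3 + 2u + 4

Write g(u) = au^3 + bu^2 + cu + d. Substituting each data point gives a linear system:
  a + b + c + d = 4
  64a + 16b + 4c + d = -116
  512a + 64b + 8c + d = -1004
  1000a + 100b + 10c + d = -1976
Solving the system yields a = -2, b = 0, c = 2, d = 4.
So g(u) = -2u^3 + 2u + 4.
Check: g(8) = -1004. ✓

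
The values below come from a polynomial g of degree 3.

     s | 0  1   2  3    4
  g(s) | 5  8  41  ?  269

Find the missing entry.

The 4 known points determine the degree-3 polynomial uniquely.
Write g(s) = as^3 + bs^2 + cs + d. Substituting each data point gives a linear system:
  d = 5
  a + b + c + d = 8
  8a + 4b + 2c + d = 41
  64a + 16b + 4c + d = 269
Solving the system yields a = 3, b = 6, c = -6, d = 5.
So g(s) = 3s^3 + 6s^2 - 6s + 5.
Then g(3) = 122.

122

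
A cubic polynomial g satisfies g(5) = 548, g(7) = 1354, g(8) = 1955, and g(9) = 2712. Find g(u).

g(u) = 3u^3 + 6u^2 + 4u + 3

Write g(u) = au^3 + bu^2 + cu + d. Substituting each data point gives a linear system:
  125a + 25b + 5c + d = 548
  343a + 49b + 7c + d = 1354
  512a + 64b + 8c + d = 1955
  729a + 81b + 9c + d = 2712
Solving the system yields a = 3, b = 6, c = 4, d = 3.
So g(u) = 3u^3 + 6u^2 + 4u + 3.
Check: g(5) = 548. ✓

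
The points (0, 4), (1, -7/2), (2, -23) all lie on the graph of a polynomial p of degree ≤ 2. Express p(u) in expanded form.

p(u) = -6u^2 - (3/2)u + 4

Using the Lagrange interpolation formula with nodes 0, 1, 2:
  L_0(u) = (u - 1)(u - 2) / 2
  L_1(u) = u(u - 2) / -1
  L_2(u) = u(u - 1) / 2
Then p(u) = 4·L_0(u) - 7/2·L_1(u) - 23·L_2(u).
Expanding and collecting terms gives p(u) = -6u² - (3/2)u + 4.
Check: p(0) = 4. ✓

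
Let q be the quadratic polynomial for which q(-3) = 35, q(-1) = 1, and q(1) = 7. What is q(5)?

139

Forward differences of the values at n = -3, -1, 1:
  q  : 35  1  7
  Δ  : -34  6
  Δ^2: 40
The second differences are constant, confirming degree 2.
Interpolating (Newton forward form) and evaluating at n = 5 gives q(5) = 139.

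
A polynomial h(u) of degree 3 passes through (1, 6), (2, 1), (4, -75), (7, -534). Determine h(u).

Using the Lagrange interpolation formula with nodes 1, 2, 4, 7:
  L_0(u) = (u - 2)(u - 4)(u - 7) / -18
  L_1(u) = (u - 1)(u - 4)(u - 7) / 10
  L_2(u) = (u - 1)(u - 2)(u - 7) / -18
  L_3(u) = (u - 1)(u - 2)(u - 4) / 90
Then h(u) = 6·L_0(u) + 1·L_1(u) - 75·L_2(u) - 534·L_3(u).
Expanding and collecting terms gives h(u) = -2u^3 + 3u^2 + 5.
Check: h(7) = -534. ✓

h(u) = -2u^3 + 3u^2 + 5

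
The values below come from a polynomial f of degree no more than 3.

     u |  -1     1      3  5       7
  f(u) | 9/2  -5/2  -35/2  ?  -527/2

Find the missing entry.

-177/2

On equispaced nodes a degree-3 polynomial has vanishing fourth forward difference, so
  f(-1) - 4·f(1) + 6·f(3) - 4·f(5) + f(7) = 0.
Substituting the known values and solving for f(5):
  -4·f(5) = 354
  f(5) = -177/2.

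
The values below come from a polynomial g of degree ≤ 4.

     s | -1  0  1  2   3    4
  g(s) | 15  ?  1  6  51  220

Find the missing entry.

0

On equispaced nodes a degree-4 polynomial has vanishing fifth forward difference, so
  - g(-1) + 5·g(0) - 10·g(1) + 10·g(2) - 5·g(3) + g(4) = 0.
Substituting the known values and solving for g(0):
  5·g(0) = 0
  g(0) = 0.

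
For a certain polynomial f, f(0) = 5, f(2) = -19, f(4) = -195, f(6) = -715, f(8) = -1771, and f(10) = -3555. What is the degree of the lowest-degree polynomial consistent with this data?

3

Forward differences of the values at x = 0, 2, 4, 6, 8, 10:
  f  : 5  -19  -195  -715  -1771  -3555
  Δ  : -24  -176  -520  -1056  -1784
  Δ^2: -152  -344  -536  -728
  Δ^3: -192  -192  -192
  Δ^4: 0  0
  Δ^5: 0
The third differences are constant (-192) and nonzero, while all higher differences vanish, so the minimal degree is 3.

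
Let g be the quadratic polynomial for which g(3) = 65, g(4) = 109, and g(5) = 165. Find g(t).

g(t) = 6t^2 + 2t + 5

Write g(t) = at^2 + bt + c. Substituting each data point gives a linear system:
  9a + 3b + c = 65
  16a + 4b + c = 109
  25a + 5b + c = 165
Solving the system yields a = 6, b = 2, c = 5.
So g(t) = 6t^2 + 2t + 5.
Check: g(5) = 165. ✓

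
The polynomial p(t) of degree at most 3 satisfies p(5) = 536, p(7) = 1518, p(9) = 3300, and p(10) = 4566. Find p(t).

p(t) = 5t^3 - 5t^2 + 6t + 6

Using the Lagrange interpolation formula with nodes 5, 7, 9, 10:
  L_0(t) = (t - 7)(t - 9)(t - 10) / -40
  L_1(t) = (t - 5)(t - 9)(t - 10) / 12
  L_2(t) = (t - 5)(t - 7)(t - 10) / -8
  L_3(t) = (t - 5)(t - 7)(t - 9) / 15
Then p(t) = 536·L_0(t) + 1518·L_1(t) + 3300·L_2(t) + 4566·L_3(t).
Expanding and collecting terms gives p(t) = 5t^3 - 5t^2 + 6t + 6.
Check: p(10) = 4566. ✓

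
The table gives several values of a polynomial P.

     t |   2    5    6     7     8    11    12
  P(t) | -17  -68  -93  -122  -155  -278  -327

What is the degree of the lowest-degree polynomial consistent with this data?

2

Divided differences on the nodes 2, 5, 6, 7, 8, 11, 12:
  order 0: -17  -68  -93  -122  -155  -278  -327
  order 1: -17  -25  -29  -33  -41  -49
  order 2: -2  -2  -2  -2  -2
  order 3: 0  0  0  0
  order 4: 0  0  0
  order 5: 0  0
  order 6: 0
The order-2 divided differences are all -2 (nonzero) and every higher order vanishes, so the data lies on a polynomial of degree exactly 2.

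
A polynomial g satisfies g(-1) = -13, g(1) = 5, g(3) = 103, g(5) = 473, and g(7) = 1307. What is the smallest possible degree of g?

Forward differences of the values at t = -1, 1, 3, 5, 7:
  g  : -13  5  103  473  1307
  Δ  : 18  98  370  834
  Δ^2: 80  272  464
  Δ^3: 192  192
  Δ^4: 0
The third differences are constant (192) and nonzero, while all higher differences vanish, so the minimal degree is 3.

3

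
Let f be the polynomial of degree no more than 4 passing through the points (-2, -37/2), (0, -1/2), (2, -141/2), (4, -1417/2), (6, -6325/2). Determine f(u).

f(u) = -2u^4 - 2u^3 - 3u^2 - 5u - 1/2

Write f(u) = au^4 + bu^3 + cu^2 + du + e. Substituting each data point gives a linear system:
  16a - 8b + 4c - 2d + e = -37/2
  e = -1/2
  16a + 8b + 4c + 2d + e = -141/2
  256a + 64b + 16c + 4d + e = -1417/2
  1296a + 216b + 36c + 6d + e = -6325/2
Solving the system yields a = -2, b = -2, c = -3, d = -5, e = -1/2.
So f(u) = -2u^4 - 2u^3 - 3u^2 - 5u - 1/2.
Check: f(2) = -141/2. ✓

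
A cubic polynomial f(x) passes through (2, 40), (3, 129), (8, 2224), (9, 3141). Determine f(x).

Write f(x) = ax^3 + bx^2 + cx + d. Substituting each data point gives a linear system:
  8a + 4b + 2c + d = 40
  27a + 9b + 3c + d = 129
  512a + 64b + 8c + d = 2224
  729a + 81b + 9c + d = 3141
Solving the system yields a = 4, b = 3, c = -2, d = 0.
So f(x) = 4x^3 + 3x^2 - 2x.
Check: f(3) = 129. ✓

f(x) = 4x^3 + 3x^2 - 2x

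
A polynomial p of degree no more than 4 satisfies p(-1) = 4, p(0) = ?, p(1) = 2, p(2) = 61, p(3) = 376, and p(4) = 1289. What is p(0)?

The 5 known points determine the degree-4 polynomial uniquely.
Write p(n) = an^4 + bn^3 + cn^2 + dn + e. Substituting each data point gives a linear system:
  a - b + c - d + e = 4
  a + b + c + d + e = 2
  16a + 8b + 4c + 2d + e = 61
  81a + 27b + 9c + 3d + e = 376
  256a + 64b + 16c + 4d + e = 1289
Solving the system yields a = 6, b = -3, c = -4, d = 2, e = 1.
So p(n) = 6n^4 - 3n^3 - 4n^2 + 2n + 1.
Then p(0) = 1.

1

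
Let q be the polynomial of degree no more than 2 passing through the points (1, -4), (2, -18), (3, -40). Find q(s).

q(s) = -4s^2 - 2s + 2

Write q(s) = as^2 + bs + c. Substituting each data point gives a linear system:
  a + b + c = -4
  4a + 2b + c = -18
  9a + 3b + c = -40
Solving the system yields a = -4, b = -2, c = 2.
So q(s) = -4s^2 - 2s + 2.
Check: q(3) = -40. ✓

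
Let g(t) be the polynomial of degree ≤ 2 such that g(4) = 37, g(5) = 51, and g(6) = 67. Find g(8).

105

Write g(t) = at^2 + bt + c. Substituting each data point gives a linear system:
  16a + 4b + c = 37
  25a + 5b + c = 51
  36a + 6b + c = 67
Solving the system yields a = 1, b = 5, c = 1.
So g(t) = t^2 + 5t + 1.
Then g(8) = 105.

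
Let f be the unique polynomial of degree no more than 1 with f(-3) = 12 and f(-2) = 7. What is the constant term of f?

-3

Write f(x) = ax + b. Substituting each data point gives a linear system:
  -3a + b = 12
  -2a + b = 7
Solving the system yields a = -5, b = -3.
So f(x) = -5x - 3.
The constant term is -3.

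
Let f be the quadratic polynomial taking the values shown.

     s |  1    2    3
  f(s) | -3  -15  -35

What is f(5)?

Write f(s) = as^2 + bs + c. Substituting each data point gives a linear system:
  a + b + c = -3
  4a + 2b + c = -15
  9a + 3b + c = -35
Solving the system yields a = -4, b = 0, c = 1.
So f(s) = -4s^2 + 1.
Then f(5) = -99.

-99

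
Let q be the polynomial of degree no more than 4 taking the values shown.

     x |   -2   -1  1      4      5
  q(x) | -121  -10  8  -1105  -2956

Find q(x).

Using the Lagrange interpolation formula with nodes -2, -1, 1, 4, 5:
  L_0(x) = (x + 1)(x - 1)(x - 4)(x - 5) / 126
  L_1(x) = (x + 2)(x - 1)(x - 4)(x - 5) / -60
  L_2(x) = (x + 2)(x + 1)(x - 4)(x - 5) / 72
  L_3(x) = (x + 2)(x + 1)(x - 1)(x - 5) / -90
  L_4(x) = (x + 2)(x + 1)(x - 1)(x - 4) / 168
Then q(x) = -121·L_0(x) - 10·L_1(x) + 8·L_2(x) - 1105·L_3(x) - 2956·L_4(x).
Expanding and collecting terms gives q(x) = -6x^4 + 5x^3 + 6x^2 + 4x - 1.
Check: q(-1) = -10. ✓

q(x) = -6x^4 + 5x^3 + 6x^2 + 4x - 1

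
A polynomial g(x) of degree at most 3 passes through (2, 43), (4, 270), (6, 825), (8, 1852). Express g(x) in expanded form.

g(x) = 3x^3 + 5x^2 - (1/2)x

Write g(x) = ax^3 + bx^2 + cx + d. Substituting each data point gives a linear system:
  8a + 4b + 2c + d = 43
  64a + 16b + 4c + d = 270
  216a + 36b + 6c + d = 825
  512a + 64b + 8c + d = 1852
Solving the system yields a = 3, b = 5, c = -1/2, d = 0.
So g(x) = 3x^3 + 5x^2 - (1/2)x.
Check: g(8) = 1852. ✓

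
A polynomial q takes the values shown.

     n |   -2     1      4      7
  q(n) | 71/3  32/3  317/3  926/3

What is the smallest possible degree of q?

Forward differences of the values at n = -2, 1, 4, 7:
  q  : 71/3  32/3  317/3  926/3
  Δ  : -13  95  203
  Δ^2: 108  108
  Δ^3: 0
The second differences are constant (108) and nonzero, while all higher differences vanish, so the minimal degree is 2.

2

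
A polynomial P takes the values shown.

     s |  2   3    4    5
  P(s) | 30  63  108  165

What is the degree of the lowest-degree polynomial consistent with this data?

Forward differences of the values at s = 2, 3, 4, 5:
  P  : 30  63  108  165
  Δ  : 33  45  57
  Δ^2: 12  12
  Δ^3: 0
The second differences are constant (12) and nonzero, while all higher differences vanish, so the minimal degree is 2.

2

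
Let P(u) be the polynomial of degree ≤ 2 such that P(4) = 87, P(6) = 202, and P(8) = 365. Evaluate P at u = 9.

Forward differences of the values at u = 4, 6, 8:
  P  : 87  202  365
  Δ  : 115  163
  Δ^2: 48
The second differences are constant, confirming degree 2.
Interpolating (Newton forward form) and evaluating at u = 9 gives P(9) = 929/2.

929/2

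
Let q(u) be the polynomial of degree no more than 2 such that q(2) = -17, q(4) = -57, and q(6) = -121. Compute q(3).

Write q(u) = au^2 + bu + c. Substituting each data point gives a linear system:
  4a + 2b + c = -17
  16a + 4b + c = -57
  36a + 6b + c = -121
Solving the system yields a = -3, b = -2, c = -1.
So q(u) = -3u² - 2u - 1.
Then q(3) = -34.

-34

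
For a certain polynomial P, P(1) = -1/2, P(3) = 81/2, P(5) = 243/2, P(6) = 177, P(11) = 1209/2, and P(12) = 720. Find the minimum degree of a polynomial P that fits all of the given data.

2

Divided differences on the nodes 1, 3, 5, 6, 11, 12:
  order 0: -1/2  81/2  243/2  177  1209/2  720
  order 1: 41/2  81/2  111/2  171/2  231/2
  order 2: 5  5  5  5
  order 3: 0  0  0
  order 4: 0  0
  order 5: 0
The order-2 divided differences are all 5 (nonzero) and every higher order vanishes, so the data lies on a polynomial of degree exactly 2.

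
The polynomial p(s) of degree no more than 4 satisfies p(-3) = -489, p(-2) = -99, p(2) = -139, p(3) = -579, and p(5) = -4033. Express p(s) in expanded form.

Write p(s) = as^4 + bs^3 + cs^2 + ds + e. Substituting each data point gives a linear system:
  81a - 27b + 9c - 3d + e = -489
  16a - 8b + 4c - 2d + e = -99
  16a + 8b + 4c + 2d + e = -139
  81a + 27b + 9c + 3d + e = -579
  625a + 125b + 25c + 5d + e = -4033
Solving the system yields a = -6, b = -1, c = -5, d = -6, e = -3.
So p(s) = -6s^4 - s^3 - 5s^2 - 6s - 3.
Check: p(-3) = -489. ✓

p(s) = -6s^4 - s^3 - 5s^2 - 6s - 3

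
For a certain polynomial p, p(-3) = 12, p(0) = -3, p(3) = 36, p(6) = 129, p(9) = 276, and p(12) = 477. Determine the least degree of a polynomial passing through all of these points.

Forward differences of the values at u = -3, 0, 3, 6, 9, 12:
  p  : 12  -3  36  129  276  477
  Δ  : -15  39  93  147  201
  Δ^2: 54  54  54  54
  Δ^3: 0  0  0
  Δ^4: 0  0
  Δ^5: 0
The second differences are constant (54) and nonzero, while all higher differences vanish, so the minimal degree is 2.

2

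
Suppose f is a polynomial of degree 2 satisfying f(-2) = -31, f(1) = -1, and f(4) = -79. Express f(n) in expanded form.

f(n) = -6n^2 + 4n + 1

Write f(n) = an^2 + bn + c. Substituting each data point gives a linear system:
  4a - 2b + c = -31
  a + b + c = -1
  16a + 4b + c = -79
Solving the system yields a = -6, b = 4, c = 1.
So f(n) = -6n^2 + 4n + 1.
Check: f(1) = -1. ✓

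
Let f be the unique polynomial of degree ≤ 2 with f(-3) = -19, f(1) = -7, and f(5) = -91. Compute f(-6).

-91

Write f(x) = ax^2 + bx + c. Substituting each data point gives a linear system:
  9a - 3b + c = -19
  a + b + c = -7
  25a + 5b + c = -91
Solving the system yields a = -3, b = -3, c = -1.
So f(x) = -3x^2 - 3x - 1.
Then f(-6) = -91.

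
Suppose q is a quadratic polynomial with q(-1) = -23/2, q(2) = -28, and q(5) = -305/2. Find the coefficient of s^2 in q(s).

Write q(s) = as^2 + bs + c. Substituting each data point gives a linear system:
  a - b + c = -23/2
  4a + 2b + c = -28
  25a + 5b + c = -305/2
Solving the system yields a = -6, b = 1/2, c = -5.
So q(s) = -6s^2 + (1/2)s - 5.
The leading coefficient is -6.

-6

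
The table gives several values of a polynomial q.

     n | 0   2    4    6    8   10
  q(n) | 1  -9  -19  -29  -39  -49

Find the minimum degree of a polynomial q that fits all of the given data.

Forward differences of the values at n = 0, 2, 4, 6, 8, 10:
  q  : 1  -9  -19  -29  -39  -49
  Δ  : -10  -10  -10  -10  -10
  Δ^2: 0  0  0  0
  Δ^3: 0  0  0
  Δ^4: 0  0
  Δ^5: 0
The first differences are constant (-10) and nonzero, while all higher differences vanish, so the minimal degree is 1.

1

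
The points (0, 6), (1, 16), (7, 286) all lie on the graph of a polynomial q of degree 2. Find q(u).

q(u) = 5u^2 + 5u + 6

Write q(u) = au^2 + bu + c. Substituting each data point gives a linear system:
  c = 6
  a + b + c = 16
  49a + 7b + c = 286
Solving the system yields a = 5, b = 5, c = 6.
So q(u) = 5u^2 + 5u + 6.
Check: q(0) = 6. ✓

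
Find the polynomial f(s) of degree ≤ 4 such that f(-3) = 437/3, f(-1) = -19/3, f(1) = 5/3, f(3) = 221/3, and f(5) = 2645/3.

Write f(s) = as^4 + bs^3 + cs^2 + ds + e. Substituting each data point gives a linear system:
  81a - 27b + 9c - 3d + e = 437/3
  a - b + c - d + e = -19/3
  a + b + c + d + e = 5/3
  81a + 27b + 9c + 3d + e = 221/3
  625a + 125b + 25c + 5d + e = 2645/3
Solving the system yields a = 2, b = -2, c = -6, d = 6, e = 5/3.
So f(s) = 2s^4 - 2s^3 - 6s^2 + 6s + 5/3.
Check: f(-1) = -19/3. ✓

f(s) = 2s^4 - 2s^3 - 6s^2 + 6s + 5/3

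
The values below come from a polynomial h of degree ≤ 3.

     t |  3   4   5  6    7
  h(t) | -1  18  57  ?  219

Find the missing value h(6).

The 4 known points determine the degree-3 polynomial uniquely.
Write h(t) = at^3 + bt^2 + ct + d. Substituting each data point gives a linear system:
  27a + 9b + 3c + d = -1
  64a + 16b + 4c + d = 18
  125a + 25b + 5c + d = 57
  343a + 49b + 7c + d = 219
Solving the system yields a = 1, b = -2, c = -4, d = 2.
So h(t) = t³ - 2t² - 4t + 2.
Then h(6) = 122.

122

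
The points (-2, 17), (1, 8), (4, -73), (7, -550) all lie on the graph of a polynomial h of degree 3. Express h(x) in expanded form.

Write h(x) = ax^3 + bx^2 + cx + d. Substituting each data point gives a linear system:
  -8a + 4b - 2c + d = 17
  a + b + c + d = 8
  64a + 16b + 4c + d = -73
  343a + 49b + 7c + d = -550
Solving the system yields a = -2, b = 2, c = 5, d = 3.
So h(x) = -2x³ + 2x² + 5x + 3.
Check: h(-2) = 17. ✓

h(x) = -2x^3 + 2x^2 + 5x + 3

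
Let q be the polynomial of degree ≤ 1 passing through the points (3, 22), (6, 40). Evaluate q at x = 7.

Write q(x) = ax + b. Substituting each data point gives a linear system:
  3a + b = 22
  6a + b = 40
Solving the system yields a = 6, b = 4.
So q(x) = 6x + 4.
Then q(7) = 46.

46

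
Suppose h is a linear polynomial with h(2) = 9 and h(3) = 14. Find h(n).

h(n) = 5n - 1

Using the Lagrange interpolation formula with nodes 2, 3:
  L_0(n) = (n - 3) / -1
  L_1(n) = (n - 2) / 1
Then h(n) = 9·L_0(n) + 14·L_1(n).
Expanding and collecting terms gives h(n) = 5n - 1.
Check: h(3) = 14. ✓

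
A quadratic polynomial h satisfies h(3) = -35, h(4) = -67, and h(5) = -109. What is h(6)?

Forward differences of the values at t = 3, 4, 5:
  h  : -35  -67  -109
  Δ  : -32  -42
  Δ^2: -10
The second differences are constant, confirming degree 2.
Interpolating (Newton forward form) and evaluating at t = 6 gives h(6) = -161.

-161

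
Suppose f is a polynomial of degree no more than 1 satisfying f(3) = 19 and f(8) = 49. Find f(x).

Using the Lagrange interpolation formula with nodes 3, 8:
  L_0(x) = (x - 8) / -5
  L_1(x) = (x - 3) / 5
Then f(x) = 19·L_0(x) + 49·L_1(x).
Expanding and collecting terms gives f(x) = 6x + 1.
Check: f(3) = 19. ✓

f(x) = 6x + 1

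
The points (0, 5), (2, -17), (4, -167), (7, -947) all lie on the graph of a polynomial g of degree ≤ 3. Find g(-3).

Using the Lagrange interpolation formula with nodes 0, 2, 4, 7:
  L_0(u) = (u - 2)(u - 4)(u - 7) / -56
  L_1(u) = u(u - 4)(u - 7) / 20
  L_2(u) = u(u - 2)(u - 7) / -24
  L_3(u) = u(u - 2)(u - 4) / 105
Then g(u) = 5·L_0(u) - 17·L_1(u) - 167·L_2(u) - 947·L_3(u).
Expanding and collecting terms gives g(u) = -3u^3 + 2u^2 - 3u + 5.
Evaluating at u = -3: g(-3) = 113.

113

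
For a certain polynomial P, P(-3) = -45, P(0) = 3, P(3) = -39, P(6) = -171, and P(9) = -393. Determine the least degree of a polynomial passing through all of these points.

2

Forward differences of the values at s = -3, 0, 3, 6, 9:
  P  : -45  3  -39  -171  -393
  Δ  : 48  -42  -132  -222
  Δ^2: -90  -90  -90
  Δ^3: 0  0
  Δ^4: 0
The second differences are constant (-90) and nonzero, while all higher differences vanish, so the minimal degree is 2.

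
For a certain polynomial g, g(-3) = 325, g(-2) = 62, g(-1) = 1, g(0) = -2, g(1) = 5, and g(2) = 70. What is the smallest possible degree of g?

4

Forward differences of the values at u = -3, -2, -1, 0, 1, 2:
  g  : 325  62  1  -2  5  70
  Δ  : -263  -61  -3  7  65
  Δ^2: 202  58  10  58
  Δ^3: -144  -48  48
  Δ^4: 96  96
  Δ^5: 0
The fourth differences are constant (96) and nonzero, while all higher differences vanish, so the minimal degree is 4.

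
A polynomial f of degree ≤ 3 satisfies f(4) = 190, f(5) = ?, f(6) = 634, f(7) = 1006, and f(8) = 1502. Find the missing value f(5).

On equispaced nodes a degree-3 polynomial has vanishing fourth forward difference, so
  f(4) - 4·f(5) + 6·f(6) - 4·f(7) + f(8) = 0.
Substituting the known values and solving for f(5):
  -4·f(5) = -1472
  f(5) = 368.

368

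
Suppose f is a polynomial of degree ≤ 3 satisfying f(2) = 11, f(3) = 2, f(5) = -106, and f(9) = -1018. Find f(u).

Using the Lagrange interpolation formula with nodes 2, 3, 5, 9:
  L_0(u) = (u - 3)(u - 5)(u - 9) / -21
  L_1(u) = (u - 2)(u - 5)(u - 9) / 12
  L_2(u) = (u - 2)(u - 3)(u - 9) / -24
  L_3(u) = (u - 2)(u - 3)(u - 5) / 168
Then f(u) = 11·L_0(u) + 2·L_1(u) - 106·L_2(u) - 1018·L_3(u).
Expanding and collecting terms gives f(u) = -2u³ + 5u² + 4u - 1.
Check: f(3) = 2. ✓

f(u) = -2u^3 + 5u^2 + 4u - 1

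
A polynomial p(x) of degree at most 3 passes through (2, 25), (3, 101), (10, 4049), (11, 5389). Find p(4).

251

Using the Lagrange interpolation formula with nodes 2, 3, 10, 11:
  L_0(x) = (x - 3)(x - 10)(x - 11) / -72
  L_1(x) = (x - 2)(x - 10)(x - 11) / 56
  L_2(x) = (x - 2)(x - 3)(x - 11) / -56
  L_3(x) = (x - 2)(x - 3)(x - 10) / 72
Then p(x) = 25·L_0(x) + 101·L_1(x) + 4049·L_2(x) + 5389·L_3(x).
Expanding and collecting terms gives p(x) = 4x³ + x² - 5x - 1.
Evaluating at x = 4: p(4) = 251.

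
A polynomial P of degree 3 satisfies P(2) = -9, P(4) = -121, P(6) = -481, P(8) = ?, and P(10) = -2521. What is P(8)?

-1233

On equispaced nodes a degree-3 polynomial has vanishing fourth forward difference, so
  P(2) - 4·P(4) + 6·P(6) - 4·P(8) + P(10) = 0.
Substituting the known values and solving for P(8):
  -4·P(8) = 4932
  P(8) = -1233.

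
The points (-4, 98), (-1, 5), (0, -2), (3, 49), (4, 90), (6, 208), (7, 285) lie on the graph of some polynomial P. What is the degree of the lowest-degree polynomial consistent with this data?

2

Divided differences on the nodes -4, -1, 0, 3, 4, 6, 7:
  order 0: 98  5  -2  49  90  208  285
  order 1: -31  -7  17  41  59  77
  order 2: 6  6  6  6  6
  order 3: 0  0  0  0
  order 4: 0  0  0
  order 5: 0  0
  order 6: 0
The order-2 divided differences are all 6 (nonzero) and every higher order vanishes, so the data lies on a polynomial of degree exactly 2.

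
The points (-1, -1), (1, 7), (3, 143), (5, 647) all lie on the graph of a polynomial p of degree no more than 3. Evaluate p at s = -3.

-121

Using the Lagrange interpolation formula with nodes -1, 1, 3, 5:
  L_0(s) = (s - 1)(s - 3)(s - 5) / -48
  L_1(s) = (s + 1)(s - 3)(s - 5) / 16
  L_2(s) = (s + 1)(s - 1)(s - 5) / -16
  L_3(s) = (s + 1)(s - 1)(s - 3) / 48
Then p(s) = -1·L_0(s) + 7·L_1(s) + 143·L_2(s) + 647·L_3(s).
Expanding and collecting terms gives p(s) = 5s^3 + s^2 - s + 2.
Evaluating at s = -3: p(-3) = -121.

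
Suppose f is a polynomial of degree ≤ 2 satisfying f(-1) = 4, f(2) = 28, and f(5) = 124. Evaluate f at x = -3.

Using the Lagrange interpolation formula with nodes -1, 2, 5:
  L_0(x) = (x - 2)(x - 5) / 18
  L_1(x) = (x + 1)(x - 5) / -9
  L_2(x) = (x + 1)(x - 2) / 18
Then f(x) = 4·L_0(x) + 28·L_1(x) + 124·L_2(x).
Expanding and collecting terms gives f(x) = 4x² + 4x + 4.
Evaluating at x = -3: f(-3) = 28.

28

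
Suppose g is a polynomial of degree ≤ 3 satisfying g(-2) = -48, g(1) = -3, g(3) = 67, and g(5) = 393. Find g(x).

g(x) = 4x^3 - 4x^2 - x - 2

Write g(x) = ax^3 + bx^2 + cx + d. Substituting each data point gives a linear system:
  -8a + 4b - 2c + d = -48
  a + b + c + d = -3
  27a + 9b + 3c + d = 67
  125a + 25b + 5c + d = 393
Solving the system yields a = 4, b = -4, c = -1, d = -2.
So g(x) = 4x³ - 4x² - x - 2.
Check: g(5) = 393. ✓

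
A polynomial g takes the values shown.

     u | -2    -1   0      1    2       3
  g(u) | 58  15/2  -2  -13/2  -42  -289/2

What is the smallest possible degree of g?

3

Forward differences of the values at u = -2, -1, 0, 1, 2, 3:
  g  : 58  15/2  -2  -13/2  -42  -289/2
  Δ  : -101/2  -19/2  -9/2  -71/2  -205/2
  Δ^2: 41  5  -31  -67
  Δ^3: -36  -36  -36
  Δ^4: 0  0
  Δ^5: 0
The third differences are constant (-36) and nonzero, while all higher differences vanish, so the minimal degree is 3.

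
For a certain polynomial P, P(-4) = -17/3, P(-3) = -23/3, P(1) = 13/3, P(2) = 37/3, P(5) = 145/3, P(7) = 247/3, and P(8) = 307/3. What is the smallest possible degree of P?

2

Divided differences on the nodes -4, -3, 1, 2, 5, 7, 8:
  order 0: -17/3  -23/3  13/3  37/3  145/3  247/3  307/3
  order 1: -2  3  8  12  17  20
  order 2: 1  1  1  1  1
  order 3: 0  0  0  0
  order 4: 0  0  0
  order 5: 0  0
  order 6: 0
The order-2 divided differences are all 1 (nonzero) and every higher order vanishes, so the data lies on a polynomial of degree exactly 2.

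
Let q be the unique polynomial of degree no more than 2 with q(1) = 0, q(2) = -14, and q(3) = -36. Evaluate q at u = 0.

6

Write q(u) = au^2 + bu + c. Substituting each data point gives a linear system:
  a + b + c = 0
  4a + 2b + c = -14
  9a + 3b + c = -36
Solving the system yields a = -4, b = -2, c = 6.
So q(u) = -4u² - 2u + 6.
Then q(0) = 6.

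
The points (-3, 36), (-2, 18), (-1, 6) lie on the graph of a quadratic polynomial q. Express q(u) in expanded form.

q(u) = 3u^2 - 3u

Using the Lagrange interpolation formula with nodes -3, -2, -1:
  L_0(u) = (u + 2)(u + 1) / 2
  L_1(u) = (u + 3)(u + 1) / -1
  L_2(u) = (u + 3)(u + 2) / 2
Then q(u) = 36·L_0(u) + 18·L_1(u) + 6·L_2(u).
Expanding and collecting terms gives q(u) = 3u^2 - 3u.
Check: q(-3) = 36. ✓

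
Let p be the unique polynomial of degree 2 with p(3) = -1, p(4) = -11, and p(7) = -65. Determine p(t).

p(t) = -2t^2 + 4t + 5

Using the Lagrange interpolation formula with nodes 3, 4, 7:
  L_0(t) = (t - 4)(t - 7) / 4
  L_1(t) = (t - 3)(t - 7) / -3
  L_2(t) = (t - 3)(t - 4) / 12
Then p(t) = -1·L_0(t) - 11·L_1(t) - 65·L_2(t).
Expanding and collecting terms gives p(t) = -2t² + 4t + 5.
Check: p(4) = -11. ✓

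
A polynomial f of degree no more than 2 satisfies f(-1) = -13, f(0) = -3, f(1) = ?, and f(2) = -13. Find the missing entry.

-3

On equispaced nodes a degree-2 polynomial has vanishing third forward difference, so
  - f(-1) + 3·f(0) - 3·f(1) + f(2) = 0.
Substituting the known values and solving for f(1):
  -3·f(1) = 9
  f(1) = -3.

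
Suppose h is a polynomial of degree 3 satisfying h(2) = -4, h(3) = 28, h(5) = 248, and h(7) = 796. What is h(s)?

h(s) = 3s^3 - 4s^2 - 5s - 2

Write h(s) = as^3 + bs^2 + cs + d. Substituting each data point gives a linear system:
  8a + 4b + 2c + d = -4
  27a + 9b + 3c + d = 28
  125a + 25b + 5c + d = 248
  343a + 49b + 7c + d = 796
Solving the system yields a = 3, b = -4, c = -5, d = -2.
So h(s) = 3s³ - 4s² - 5s - 2.
Check: h(7) = 796. ✓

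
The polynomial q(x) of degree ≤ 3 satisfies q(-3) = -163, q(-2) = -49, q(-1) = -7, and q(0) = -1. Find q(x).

q(x) = 6x^3 - 1

Write q(x) = ax^3 + bx^2 + cx + d. Substituting each data point gives a linear system:
  -27a + 9b - 3c + d = -163
  -8a + 4b - 2c + d = -49
  -a + b - c + d = -7
  d = -1
Solving the system yields a = 6, b = 0, c = 0, d = -1.
So q(x) = 6x³ - 1.
Check: q(-1) = -7. ✓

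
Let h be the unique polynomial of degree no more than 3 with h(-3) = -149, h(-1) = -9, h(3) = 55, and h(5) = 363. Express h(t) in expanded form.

h(t) = 4t^3 - 5t^2 - 2t - 2

Write h(t) = at^3 + bt^2 + ct + d. Substituting each data point gives a linear system:
  -27a + 9b - 3c + d = -149
  -a + b - c + d = -9
  27a + 9b + 3c + d = 55
  125a + 25b + 5c + d = 363
Solving the system yields a = 4, b = -5, c = -2, d = -2.
So h(t) = 4t³ - 5t² - 2t - 2.
Check: h(5) = 363. ✓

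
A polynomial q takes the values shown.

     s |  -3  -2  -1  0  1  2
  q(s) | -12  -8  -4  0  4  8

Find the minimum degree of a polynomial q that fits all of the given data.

1

Forward differences of the values at s = -3, -2, -1, 0, 1, 2:
  q  : -12  -8  -4  0  4  8
  Δ  : 4  4  4  4  4
  Δ^2: 0  0  0  0
  Δ^3: 0  0  0
  Δ^4: 0  0
  Δ^5: 0
The first differences are constant (4) and nonzero, while all higher differences vanish, so the minimal degree is 1.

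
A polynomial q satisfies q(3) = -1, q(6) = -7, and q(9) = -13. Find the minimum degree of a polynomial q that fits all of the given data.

Forward differences of the values at t = 3, 6, 9:
  q  : -1  -7  -13
  Δ  : -6  -6
  Δ^2: 0
The first differences are constant (-6) and nonzero, while all higher differences vanish, so the minimal degree is 1.

1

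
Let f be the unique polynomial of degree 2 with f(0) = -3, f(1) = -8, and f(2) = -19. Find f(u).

Write f(u) = au^2 + bu + c. Substituting each data point gives a linear system:
  c = -3
  a + b + c = -8
  4a + 2b + c = -19
Solving the system yields a = -3, b = -2, c = -3.
So f(u) = -3u^2 - 2u - 3.
Check: f(2) = -19. ✓

f(u) = -3u^2 - 2u - 3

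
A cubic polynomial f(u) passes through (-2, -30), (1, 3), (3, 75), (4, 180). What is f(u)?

Using the Lagrange interpolation formula with nodes -2, 1, 3, 4:
  L_0(u) = (u - 1)(u - 3)(u - 4) / -90
  L_1(u) = (u + 2)(u - 3)(u - 4) / 18
  L_2(u) = (u + 2)(u - 1)(u - 4) / -10
  L_3(u) = (u + 2)(u - 1)(u - 3) / 18
Then f(u) = -30·L_0(u) + 3·L_1(u) + 75·L_2(u) + 180·L_3(u).
Expanding and collecting terms gives f(u) = 3u^3 - u^2 + u.
Check: f(-2) = -30. ✓

f(u) = 3u^3 - u^2 + u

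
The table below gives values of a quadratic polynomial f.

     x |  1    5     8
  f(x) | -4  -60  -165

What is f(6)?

-89

Write f(x) = ax^2 + bx + c. Substituting each data point gives a linear system:
  a + b + c = -4
  25a + 5b + c = -60
  64a + 8b + c = -165
Solving the system yields a = -3, b = 4, c = -5.
So f(x) = -3x^2 + 4x - 5.
Then f(6) = -89.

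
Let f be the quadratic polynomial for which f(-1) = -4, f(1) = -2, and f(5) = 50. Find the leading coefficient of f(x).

Write f(x) = ax^2 + bx + c. Substituting each data point gives a linear system:
  a - b + c = -4
  a + b + c = -2
  25a + 5b + c = 50
Solving the system yields a = 2, b = 1, c = -5.
So f(x) = 2x^2 + x - 5.
The leading coefficient is 2.

2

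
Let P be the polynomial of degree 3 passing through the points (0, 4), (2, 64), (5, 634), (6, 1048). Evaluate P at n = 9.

3298

Using the Lagrange interpolation formula with nodes 0, 2, 5, 6:
  L_0(n) = (n - 2)(n - 5)(n - 6) / -60
  L_1(n) = n(n - 5)(n - 6) / 24
  L_2(n) = n(n - 2)(n - 6) / -15
  L_3(n) = n(n - 2)(n - 5) / 24
Then P(n) = 4·L_0(n) + 64·L_1(n) + 634·L_2(n) + 1048·L_3(n).
Expanding and collecting terms gives P(n) = 4n^3 + 4n^2 + 6n + 4.
Evaluating at n = 9: P(9) = 3298.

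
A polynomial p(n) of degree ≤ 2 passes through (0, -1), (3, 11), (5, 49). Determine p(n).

Write p(n) = an^2 + bn + c. Substituting each data point gives a linear system:
  c = -1
  9a + 3b + c = 11
  25a + 5b + c = 49
Solving the system yields a = 3, b = -5, c = -1.
So p(n) = 3n^2 - 5n - 1.
Check: p(3) = 11. ✓

p(n) = 3n^2 - 5n - 1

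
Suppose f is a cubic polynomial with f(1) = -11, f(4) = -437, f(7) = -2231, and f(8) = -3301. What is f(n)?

Write f(n) = an^3 + bn^2 + cn + d. Substituting each data point gives a linear system:
  a + b + c + d = -11
  64a + 16b + 4c + d = -437
  343a + 49b + 7c + d = -2231
  512a + 64b + 8c + d = -3301
Solving the system yields a = -6, b = -4, c = 4, d = -5.
So f(n) = -6n³ - 4n² + 4n - 5.
Check: f(8) = -3301. ✓

f(n) = -6n^3 - 4n^2 + 4n - 5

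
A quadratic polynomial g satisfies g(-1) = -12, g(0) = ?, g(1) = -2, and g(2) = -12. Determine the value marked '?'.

On equispaced nodes a degree-2 polynomial has vanishing third forward difference, so
  - g(-1) + 3·g(0) - 3·g(1) + g(2) = 0.
Substituting the known values and solving for g(0):
  3·g(0) = -6
  g(0) = -2.

-2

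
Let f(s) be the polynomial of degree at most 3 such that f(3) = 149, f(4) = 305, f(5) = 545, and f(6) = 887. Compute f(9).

Using the Lagrange interpolation formula with nodes 3, 4, 5, 6:
  L_0(s) = (s - 4)(s - 5)(s - 6) / -6
  L_1(s) = (s - 3)(s - 5)(s - 6) / 2
  L_2(s) = (s - 3)(s - 4)(s - 6) / -2
  L_3(s) = (s - 3)(s - 4)(s - 5) / 6
Then f(s) = 149·L_0(s) + 305·L_1(s) + 545·L_2(s) + 887·L_3(s).
Expanding and collecting terms gives f(s) = 3s³ + 6s² + 3s + 5.
Evaluating at s = 9: f(9) = 2705.

2705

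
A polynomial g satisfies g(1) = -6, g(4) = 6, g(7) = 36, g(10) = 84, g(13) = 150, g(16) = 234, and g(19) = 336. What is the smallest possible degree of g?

2

Forward differences of the values at u = 1, 4, 7, 10, 13, 16, 19:
  g  : -6  6  36  84  150  234  336
  Δ  : 12  30  48  66  84  102
  Δ^2: 18  18  18  18  18
  Δ^3: 0  0  0  0
  Δ^4: 0  0  0
  Δ^5: 0  0
  Δ^6: 0
The second differences are constant (18) and nonzero, while all higher differences vanish, so the minimal degree is 2.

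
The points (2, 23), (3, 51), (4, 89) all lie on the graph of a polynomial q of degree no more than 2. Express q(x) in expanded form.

Using the Lagrange interpolation formula with nodes 2, 3, 4:
  L_0(x) = (x - 3)(x - 4) / 2
  L_1(x) = (x - 2)(x - 4) / -1
  L_2(x) = (x - 2)(x - 3) / 2
Then q(x) = 23·L_0(x) + 51·L_1(x) + 89·L_2(x).
Expanding and collecting terms gives q(x) = 5x^2 + 3x - 3.
Check: q(3) = 51. ✓

q(x) = 5x^2 + 3x - 3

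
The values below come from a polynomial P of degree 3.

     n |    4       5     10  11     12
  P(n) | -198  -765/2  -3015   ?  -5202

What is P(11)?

-8019/2

The 4 known points determine the degree-3 polynomial uniquely.
Write P(n) = an^3 + bn^2 + cn + d. Substituting each data point gives a linear system:
  64a + 16b + 4c + d = -198
  125a + 25b + 5c + d = -765/2
  1000a + 100b + 10c + d = -3015
  1728a + 144b + 12c + d = -5202
Solving the system yields a = -3, b = 0, c = -3/2, d = 0.
So P(n) = -3n^3 - (3/2)n.
Then P(11) = -8019/2.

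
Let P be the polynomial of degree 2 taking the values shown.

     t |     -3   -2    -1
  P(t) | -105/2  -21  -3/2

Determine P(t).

Write P(t) = at^2 + bt + c. Substituting each data point gives a linear system:
  9a - 3b + c = -105/2
  4a - 2b + c = -21
  a - b + c = -3/2
Solving the system yields a = -6, b = 3/2, c = 6.
So P(t) = -6t² + (3/2)t + 6.
Check: P(-3) = -105/2. ✓

P(t) = -6t^2 + (3/2)t + 6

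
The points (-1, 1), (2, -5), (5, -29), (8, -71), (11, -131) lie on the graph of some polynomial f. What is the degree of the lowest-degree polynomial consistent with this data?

Forward differences of the values at s = -1, 2, 5, 8, 11:
  f  : 1  -5  -29  -71  -131
  Δ  : -6  -24  -42  -60
  Δ^2: -18  -18  -18
  Δ^3: 0  0
  Δ^4: 0
The second differences are constant (-18) and nonzero, while all higher differences vanish, so the minimal degree is 2.

2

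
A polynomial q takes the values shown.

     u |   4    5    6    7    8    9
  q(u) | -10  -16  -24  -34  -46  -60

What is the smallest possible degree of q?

2

Forward differences of the values at u = 4, 5, 6, 7, 8, 9:
  q  : -10  -16  -24  -34  -46  -60
  Δ  : -6  -8  -10  -12  -14
  Δ^2: -2  -2  -2  -2
  Δ^3: 0  0  0
  Δ^4: 0  0
  Δ^5: 0
The second differences are constant (-2) and nonzero, while all higher differences vanish, so the minimal degree is 2.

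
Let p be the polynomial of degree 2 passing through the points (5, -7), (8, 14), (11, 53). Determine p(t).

p(t) = t^2 - 6t - 2

Write p(t) = at^2 + bt + c. Substituting each data point gives a linear system:
  25a + 5b + c = -7
  64a + 8b + c = 14
  121a + 11b + c = 53
Solving the system yields a = 1, b = -6, c = -2.
So p(t) = t^2 - 6t - 2.
Check: p(5) = -7. ✓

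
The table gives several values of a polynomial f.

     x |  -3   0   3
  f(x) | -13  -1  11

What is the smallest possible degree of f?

Forward differences of the values at x = -3, 0, 3:
  f  : -13  -1  11
  Δ  : 12  12
  Δ^2: 0
The first differences are constant (12) and nonzero, while all higher differences vanish, so the minimal degree is 1.

1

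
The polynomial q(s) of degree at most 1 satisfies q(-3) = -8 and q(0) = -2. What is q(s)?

Write q(s) = as + b. Substituting each data point gives a linear system:
  -3a + b = -8
  b = -2
Solving the system yields a = 2, b = -2.
So q(s) = 2s - 2.
Check: q(0) = -2. ✓

q(s) = 2s - 2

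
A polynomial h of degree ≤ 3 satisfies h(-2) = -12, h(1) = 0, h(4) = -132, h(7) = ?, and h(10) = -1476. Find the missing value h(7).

-570

On equispaced nodes a degree-3 polynomial has vanishing fourth forward difference, so
  h(-2) - 4·h(1) + 6·h(4) - 4·h(7) + h(10) = 0.
Substituting the known values and solving for h(7):
  -4·h(7) = 2280
  h(7) = -570.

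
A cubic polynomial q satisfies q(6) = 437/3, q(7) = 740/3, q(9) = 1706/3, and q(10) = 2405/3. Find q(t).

q(t) = t^3 - 2t^2 + 5/3

Using the Lagrange interpolation formula with nodes 6, 7, 9, 10:
  L_0(t) = (t - 7)(t - 9)(t - 10) / -12
  L_1(t) = (t - 6)(t - 9)(t - 10) / 6
  L_2(t) = (t - 6)(t - 7)(t - 10) / -6
  L_3(t) = (t - 6)(t - 7)(t - 9) / 12
Then q(t) = 437/3·L_0(t) + 740/3·L_1(t) + 1706/3·L_2(t) + 2405/3·L_3(t).
Expanding and collecting terms gives q(t) = t^3 - 2t^2 + 5/3.
Check: q(9) = 1706/3. ✓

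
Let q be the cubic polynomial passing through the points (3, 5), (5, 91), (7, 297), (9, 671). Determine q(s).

Write q(s) = as^3 + bs^2 + cs + d. Substituting each data point gives a linear system:
  27a + 9b + 3c + d = 5
  125a + 25b + 5c + d = 91
  343a + 49b + 7c + d = 297
  729a + 81b + 9c + d = 671
Solving the system yields a = 1, b = 0, c = -6, d = -4.
So q(s) = s³ - 6s - 4.
Check: q(9) = 671. ✓

q(s) = s^3 - 6s - 4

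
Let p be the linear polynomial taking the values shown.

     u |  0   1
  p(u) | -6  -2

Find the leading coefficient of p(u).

4

Write p(u) = au + b. Substituting each data point gives a linear system:
  b = -6
  a + b = -2
Solving the system yields a = 4, b = -6.
So p(u) = 4u - 6.
The leading coefficient is 4.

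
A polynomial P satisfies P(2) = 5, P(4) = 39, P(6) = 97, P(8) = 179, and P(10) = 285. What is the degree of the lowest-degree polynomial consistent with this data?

2

Forward differences of the values at u = 2, 4, 6, 8, 10:
  P  : 5  39  97  179  285
  Δ  : 34  58  82  106
  Δ^2: 24  24  24
  Δ^3: 0  0
  Δ^4: 0
The second differences are constant (24) and nonzero, while all higher differences vanish, so the minimal degree is 2.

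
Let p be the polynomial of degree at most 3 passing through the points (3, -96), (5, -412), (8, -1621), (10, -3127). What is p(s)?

p(s) = -3s^3 - s^2 - 3s + 3

Write p(s) = as^3 + bs^2 + cs + d. Substituting each data point gives a linear system:
  27a + 9b + 3c + d = -96
  125a + 25b + 5c + d = -412
  512a + 64b + 8c + d = -1621
  1000a + 100b + 10c + d = -3127
Solving the system yields a = -3, b = -1, c = -3, d = 3.
So p(s) = -3s³ - s² - 3s + 3.
Check: p(8) = -1621. ✓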